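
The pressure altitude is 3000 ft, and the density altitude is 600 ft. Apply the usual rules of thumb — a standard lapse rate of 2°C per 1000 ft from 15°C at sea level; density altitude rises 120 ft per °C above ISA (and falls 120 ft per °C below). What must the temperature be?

-11°C

Density altitude − pressure altitude = 600 − 3000 = -2400 ft.
At 120 ft/°C that is an ISA deviation of -2400/120 = -20°C.
ISA temperature at 3000 ft = 15 − 2 × (3000/1000) = 9°C.
OAT = ISA + deviation = 9 + (-20) = -11°C.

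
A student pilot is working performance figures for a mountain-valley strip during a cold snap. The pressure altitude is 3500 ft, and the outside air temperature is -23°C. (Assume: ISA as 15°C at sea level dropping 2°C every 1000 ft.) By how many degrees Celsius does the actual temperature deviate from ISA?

ISA-31°C

ISA temperature at 3500 ft = 15 − 2 × (3500/1000) = 8°C.
Deviation = OAT − ISA = -23 − 8 = -31°C.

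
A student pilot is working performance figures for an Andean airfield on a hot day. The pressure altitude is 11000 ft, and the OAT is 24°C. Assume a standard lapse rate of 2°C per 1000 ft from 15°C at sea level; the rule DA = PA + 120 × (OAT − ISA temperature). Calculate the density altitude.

14720 ft

ISA temperature at 11000 ft = 15 − 2 × (11000/1000) = -7°C.
ISA deviation = 24 − (-7) = +31°C.
Density altitude = 11000 + 120 × (31) = 11000 + (+3720) = 14720 ft.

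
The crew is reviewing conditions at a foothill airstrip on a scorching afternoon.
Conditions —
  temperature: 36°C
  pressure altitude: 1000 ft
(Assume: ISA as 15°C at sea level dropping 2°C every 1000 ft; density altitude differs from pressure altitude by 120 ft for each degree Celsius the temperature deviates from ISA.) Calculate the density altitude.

ISA temperature at 1000 ft = 15 − 2 × (1000/1000) = 13°C.
ISA deviation = 36 − 13 = +23°C.
Density altitude = 1000 + 120 × (23) = 1000 + (+2760) = 3760 ft.

3760 ft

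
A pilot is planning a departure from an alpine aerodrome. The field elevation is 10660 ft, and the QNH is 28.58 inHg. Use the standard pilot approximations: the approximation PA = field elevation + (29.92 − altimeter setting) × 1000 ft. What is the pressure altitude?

Pressure correction = (29.92 − 28.58) × 1000 = +1340 ft.
Pressure altitude = 10660 + (+1340) = 12000 ft.

12000 ft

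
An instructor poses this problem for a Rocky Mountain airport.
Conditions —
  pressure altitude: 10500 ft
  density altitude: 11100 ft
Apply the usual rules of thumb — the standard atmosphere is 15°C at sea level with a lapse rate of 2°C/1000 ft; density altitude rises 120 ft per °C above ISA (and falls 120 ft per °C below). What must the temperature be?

Density altitude − pressure altitude = 11100 − 10500 = +600 ft.
At 120 ft/°C that is an ISA deviation of 600/120 = +5°C.
ISA temperature at 10500 ft = 15 − 2 × (10500/1000) = -6°C.
OAT = ISA + deviation = -6 + (+5) = -1°C.

-1°C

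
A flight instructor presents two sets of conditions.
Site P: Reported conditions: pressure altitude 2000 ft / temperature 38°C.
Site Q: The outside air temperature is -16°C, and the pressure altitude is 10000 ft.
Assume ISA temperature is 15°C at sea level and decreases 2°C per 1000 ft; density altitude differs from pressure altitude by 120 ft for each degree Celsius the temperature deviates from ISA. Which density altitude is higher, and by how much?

Site Q by 3440 ft

Site P: ISA temp = 11°C, deviation +27°C, DA = 2000 + 120 × 27 = 5240 ft.
Site Q: ISA temp = -5°C, deviation -11°C, DA = 10000 + 120 × (-11) = 8680 ft.
Site Q is higher by 8680 − 5240 = 3440 ft.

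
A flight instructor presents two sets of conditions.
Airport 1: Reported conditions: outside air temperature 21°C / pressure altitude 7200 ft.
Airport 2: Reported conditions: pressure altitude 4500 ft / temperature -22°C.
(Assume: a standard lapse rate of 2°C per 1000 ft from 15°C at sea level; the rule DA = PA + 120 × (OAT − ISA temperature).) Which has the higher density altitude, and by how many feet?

Airport 1: ISA temp = 0.6°C, deviation +20.4°C, DA = 7200 + 120 × 20.4 = 9648 ft.
Airport 2: ISA temp = 6°C, deviation -28°C, DA = 4500 + 120 × (-28) = 1140 ft.
Airport 1 is higher by 9648 − 1140 = 8508 ft.

Airport 1 by 8508 ft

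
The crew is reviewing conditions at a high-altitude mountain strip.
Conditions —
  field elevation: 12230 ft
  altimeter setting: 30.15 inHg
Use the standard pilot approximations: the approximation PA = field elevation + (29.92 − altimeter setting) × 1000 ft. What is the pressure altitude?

12000 ft

Pressure correction = (29.92 − 30.15) × 1000 = -230 ft.
Pressure altitude = 12230 + (-230) = 12000 ft.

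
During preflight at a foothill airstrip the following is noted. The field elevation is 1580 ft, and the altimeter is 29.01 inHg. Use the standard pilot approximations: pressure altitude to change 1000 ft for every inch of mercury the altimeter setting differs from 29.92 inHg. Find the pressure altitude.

Pressure correction = (29.92 − 29.01) × 1000 = +910 ft.
Pressure altitude = 1580 + (+910) = 2490 ft.

2490 ft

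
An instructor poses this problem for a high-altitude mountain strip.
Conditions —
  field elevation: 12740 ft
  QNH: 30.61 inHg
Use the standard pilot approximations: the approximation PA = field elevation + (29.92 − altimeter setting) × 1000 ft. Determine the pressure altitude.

12050 ft

Pressure correction = (29.92 − 30.61) × 1000 = -690 ft.
Pressure altitude = 12740 + (-690) = 12050 ft.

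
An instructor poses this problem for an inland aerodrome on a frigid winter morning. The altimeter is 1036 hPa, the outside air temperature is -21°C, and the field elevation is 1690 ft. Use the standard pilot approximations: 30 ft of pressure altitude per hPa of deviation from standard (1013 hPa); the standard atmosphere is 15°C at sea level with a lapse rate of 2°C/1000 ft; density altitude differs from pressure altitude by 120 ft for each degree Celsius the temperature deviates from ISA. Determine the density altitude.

-3080 ft

Pressure altitude = 1690 + (1013 − 1036) × 30 = 1690 + (-690) = 1000 ft.
ISA temperature at 1000 ft = 15 − 2 × (1000/1000) = 13°C.
ISA deviation = -21 − 13 = -34°C.
Density altitude = 1000 + 120 × (-34) = -3080 ft.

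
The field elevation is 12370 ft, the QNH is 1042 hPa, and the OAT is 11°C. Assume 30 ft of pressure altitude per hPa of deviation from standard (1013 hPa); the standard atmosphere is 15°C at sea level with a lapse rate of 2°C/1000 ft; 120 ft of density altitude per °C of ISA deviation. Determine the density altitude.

Pressure altitude = 12370 + (1013 − 1042) × 30 = 12370 + (-870) = 11500 ft.
ISA temperature at 11500 ft = 15 − 2 × (11500/1000) = -8°C.
ISA deviation = 11 − (-8) = +19°C.
Density altitude = 11500 + 120 × (19) = 13780 ft.

13780 ft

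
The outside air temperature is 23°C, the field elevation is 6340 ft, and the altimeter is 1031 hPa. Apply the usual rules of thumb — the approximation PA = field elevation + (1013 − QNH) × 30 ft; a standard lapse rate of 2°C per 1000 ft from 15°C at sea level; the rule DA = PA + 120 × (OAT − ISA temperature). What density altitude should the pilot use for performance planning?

Pressure altitude = 6340 + (1013 − 1031) × 30 = 6340 + (-540) = 5800 ft.
ISA temperature at 5800 ft = 15 − 2 × (5800/1000) = 3.4°C.
ISA deviation = 23 − 3.4 = +19.6°C.
Density altitude = 5800 + 120 × (19.6) = 8152 ft.

8152 ft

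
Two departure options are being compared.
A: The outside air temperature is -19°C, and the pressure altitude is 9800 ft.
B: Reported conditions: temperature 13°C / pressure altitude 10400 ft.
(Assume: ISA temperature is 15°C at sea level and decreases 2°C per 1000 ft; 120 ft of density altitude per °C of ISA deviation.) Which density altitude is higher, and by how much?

B by 4584 ft

A: ISA temp = -4.6°C, deviation -14.4°C, DA = 9800 + 120 × (-14.4) = 8072 ft.
B: ISA temp = -5.8°C, deviation +18.8°C, DA = 10400 + 120 × 18.8 = 12656 ft.
B is higher by 12656 − 8072 = 4584 ft.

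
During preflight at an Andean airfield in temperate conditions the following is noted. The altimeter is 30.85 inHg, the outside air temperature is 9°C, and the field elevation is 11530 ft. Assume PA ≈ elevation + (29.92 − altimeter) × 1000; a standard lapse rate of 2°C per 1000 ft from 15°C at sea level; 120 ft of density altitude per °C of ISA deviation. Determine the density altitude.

12424 ft

Pressure altitude = 11530 + (29.92 − 30.85) × 1000 = 11530 + (-930) = 10600 ft.
ISA temperature at 10600 ft = 15 − 2 × (10600/1000) = -6.2°C.
ISA deviation = 9 − (-6.2) = +15.2°C.
Density altitude = 10600 + 120 × (15.2) = 12424 ft.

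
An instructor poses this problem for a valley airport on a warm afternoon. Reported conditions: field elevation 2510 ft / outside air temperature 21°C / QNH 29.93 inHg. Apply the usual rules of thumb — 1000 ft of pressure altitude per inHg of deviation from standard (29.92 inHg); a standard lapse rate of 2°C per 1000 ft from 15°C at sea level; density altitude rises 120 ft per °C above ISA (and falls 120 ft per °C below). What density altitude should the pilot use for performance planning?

3820 ft

Pressure altitude = 2510 + (29.92 − 29.93) × 1000 = 2510 + (-10) = 2500 ft.
ISA temperature at 2500 ft = 15 − 2 × (2500/1000) = 10°C.
ISA deviation = 21 − 10 = +11°C.
Density altitude = 2500 + 120 × (11) = 3820 ft.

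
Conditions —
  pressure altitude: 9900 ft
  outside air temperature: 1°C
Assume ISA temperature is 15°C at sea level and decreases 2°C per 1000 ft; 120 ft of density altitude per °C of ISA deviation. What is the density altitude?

10596 ft

ISA temperature at 9900 ft = 15 − 2 × (9900/1000) = -4.8°C.
ISA deviation = 1 − (-4.8) = +5.8°C.
Density altitude = 9900 + 120 × (5.8) = 9900 + (+696) = 10596 ft.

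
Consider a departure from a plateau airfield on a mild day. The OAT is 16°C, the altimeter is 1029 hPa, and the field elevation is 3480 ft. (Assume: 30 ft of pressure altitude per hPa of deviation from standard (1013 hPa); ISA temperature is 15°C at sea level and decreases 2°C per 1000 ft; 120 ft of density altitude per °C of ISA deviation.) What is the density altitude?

3840 ft

Pressure altitude = 3480 + (1013 − 1029) × 30 = 3480 + (-480) = 3000 ft.
ISA temperature at 3000 ft = 15 − 2 × (3000/1000) = 9°C.
ISA deviation = 16 − 9 = +7°C.
Density altitude = 3000 + 120 × (7) = 3840 ft.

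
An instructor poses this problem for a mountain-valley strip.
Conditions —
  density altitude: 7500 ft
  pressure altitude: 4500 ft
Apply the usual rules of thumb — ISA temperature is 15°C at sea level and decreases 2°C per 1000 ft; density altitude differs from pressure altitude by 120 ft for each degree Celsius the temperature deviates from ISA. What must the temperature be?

Density altitude − pressure altitude = 7500 − 4500 = +3000 ft.
At 120 ft/°C that is an ISA deviation of 3000/120 = +25°C.
ISA temperature at 4500 ft = 15 − 2 × (4500/1000) = 6°C.
OAT = ISA + deviation = 6 + (+25) = 31°C.

31°C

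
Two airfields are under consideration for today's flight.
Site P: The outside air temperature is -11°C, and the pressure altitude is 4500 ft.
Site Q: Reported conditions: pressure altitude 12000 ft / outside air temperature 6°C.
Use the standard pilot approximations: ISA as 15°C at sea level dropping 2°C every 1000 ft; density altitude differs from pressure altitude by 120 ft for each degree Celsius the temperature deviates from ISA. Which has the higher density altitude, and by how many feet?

Site Q by 11340 ft

Site P: ISA temp = 6°C, deviation -17°C, DA = 4500 + 120 × (-17) = 2460 ft.
Site Q: ISA temp = -9°C, deviation +15°C, DA = 12000 + 120 × 15 = 13800 ft.
Site Q is higher by 13800 − 2460 = 11340 ft.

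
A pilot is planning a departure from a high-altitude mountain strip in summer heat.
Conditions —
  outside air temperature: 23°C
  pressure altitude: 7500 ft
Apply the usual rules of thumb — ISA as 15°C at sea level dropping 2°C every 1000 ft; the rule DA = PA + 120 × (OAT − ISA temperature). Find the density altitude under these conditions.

ISA temperature at 7500 ft = 15 − 2 × (7500/1000) = 0°C.
ISA deviation = 23 − 0 = +23°C.
Density altitude = 7500 + 120 × (23) = 7500 + (+2760) = 10260 ft.

10260 ft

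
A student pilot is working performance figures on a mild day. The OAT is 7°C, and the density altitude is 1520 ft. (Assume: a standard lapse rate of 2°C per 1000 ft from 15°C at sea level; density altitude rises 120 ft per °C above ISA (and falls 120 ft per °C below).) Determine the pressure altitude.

2000 ft

DA = PA + 120 × (OAT − (15 − 2·PA/1000)) = PA + 120·OAT − 1800 + 0.24·PA = 1.24·PA + 120·OAT − 1800.
So 1.24·PA = 1520 − 120 × 7 + 1800 = 2480.
PA = 2480 / 1.24 = 2000 ft.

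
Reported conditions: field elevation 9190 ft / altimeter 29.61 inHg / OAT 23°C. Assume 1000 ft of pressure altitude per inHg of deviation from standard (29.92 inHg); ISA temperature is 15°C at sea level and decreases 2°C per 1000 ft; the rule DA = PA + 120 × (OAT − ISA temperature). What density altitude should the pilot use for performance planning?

12740 ft

Pressure altitude = 9190 + (29.92 − 29.61) × 1000 = 9190 + (+310) = 9500 ft.
ISA temperature at 9500 ft = 15 − 2 × (9500/1000) = -4°C.
ISA deviation = 23 − (-4) = +27°C.
Density altitude = 9500 + 120 × (27) = 12740 ft.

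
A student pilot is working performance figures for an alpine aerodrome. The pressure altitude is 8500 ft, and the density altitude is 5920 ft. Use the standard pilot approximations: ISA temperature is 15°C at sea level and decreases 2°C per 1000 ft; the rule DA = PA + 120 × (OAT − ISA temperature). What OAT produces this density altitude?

Density altitude − pressure altitude = 5920 − 8500 = -2580 ft.
At 120 ft/°C that is an ISA deviation of -2580/120 = -21.5°C.
ISA temperature at 8500 ft = 15 − 2 × (8500/1000) = -2°C.
OAT = ISA + deviation = -2 + (-21.5) = -23.5°C.

-23.5°C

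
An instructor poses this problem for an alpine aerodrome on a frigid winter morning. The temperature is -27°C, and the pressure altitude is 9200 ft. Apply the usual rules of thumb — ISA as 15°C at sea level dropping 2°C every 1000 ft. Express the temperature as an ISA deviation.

ISA-23.6°C

ISA temperature at 9200 ft = 15 − 2 × (9200/1000) = -3.4°C.
Deviation = OAT − ISA = -27 − (-3.4) = -23.6°C.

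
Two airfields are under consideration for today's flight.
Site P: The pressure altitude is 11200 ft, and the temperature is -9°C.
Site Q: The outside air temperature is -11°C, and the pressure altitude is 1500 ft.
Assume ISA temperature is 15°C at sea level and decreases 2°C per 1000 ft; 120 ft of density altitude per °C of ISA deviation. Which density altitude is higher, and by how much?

Site P by 12268 ft

Site P: ISA temp = -7.4°C, deviation -1.6°C, DA = 11200 + 120 × (-1.6) = 11008 ft.
Site Q: ISA temp = 12°C, deviation -23°C, DA = 1500 + 120 × (-23) = -1260 ft.
Site P is higher by 11008 − (-1260) = 12268 ft.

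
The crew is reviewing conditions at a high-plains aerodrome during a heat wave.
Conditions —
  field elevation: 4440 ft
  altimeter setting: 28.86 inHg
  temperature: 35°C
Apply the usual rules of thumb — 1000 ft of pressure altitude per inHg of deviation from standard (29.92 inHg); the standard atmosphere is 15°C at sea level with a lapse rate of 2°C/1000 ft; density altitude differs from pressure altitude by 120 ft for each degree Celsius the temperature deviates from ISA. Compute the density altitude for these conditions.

9220 ft

Pressure altitude = 4440 + (29.92 − 28.86) × 1000 = 4440 + (+1060) = 5500 ft.
ISA temperature at 5500 ft = 15 − 2 × (5500/1000) = 4°C.
ISA deviation = 35 − 4 = +31°C.
Density altitude = 5500 + 120 × (31) = 9220 ft.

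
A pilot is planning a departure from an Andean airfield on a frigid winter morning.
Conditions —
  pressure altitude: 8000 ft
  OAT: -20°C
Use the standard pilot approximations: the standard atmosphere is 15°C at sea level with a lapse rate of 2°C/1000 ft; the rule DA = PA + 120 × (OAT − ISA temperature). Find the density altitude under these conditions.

ISA temperature at 8000 ft = 15 − 2 × (8000/1000) = -1°C.
ISA deviation = -20 − (-1) = -19°C.
Density altitude = 8000 + 120 × (-19) = 8000 + (-2280) = 5720 ft.

5720 ft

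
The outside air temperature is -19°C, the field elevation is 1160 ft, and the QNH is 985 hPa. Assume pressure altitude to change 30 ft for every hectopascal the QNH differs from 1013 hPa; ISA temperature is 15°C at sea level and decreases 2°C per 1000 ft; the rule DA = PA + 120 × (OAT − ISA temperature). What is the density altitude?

Pressure altitude = 1160 + (1013 − 985) × 30 = 1160 + (+840) = 2000 ft.
ISA temperature at 2000 ft = 15 − 2 × (2000/1000) = 11°C.
ISA deviation = -19 − 11 = -30°C.
Density altitude = 2000 + 120 × (-30) = -1600 ft.

-1600 ft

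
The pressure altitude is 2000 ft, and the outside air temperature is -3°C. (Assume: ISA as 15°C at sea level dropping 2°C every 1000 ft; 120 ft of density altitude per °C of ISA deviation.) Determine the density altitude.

320 ft

ISA temperature at 2000 ft = 15 − 2 × (2000/1000) = 11°C.
ISA deviation = -3 − 11 = -14°C.
Density altitude = 2000 + 120 × (-14) = 2000 + (-1680) = 320 ft.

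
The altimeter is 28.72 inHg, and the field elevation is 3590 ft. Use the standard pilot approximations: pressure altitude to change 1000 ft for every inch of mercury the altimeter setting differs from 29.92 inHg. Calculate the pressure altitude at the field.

Pressure correction = (29.92 − 28.72) × 1000 = +1200 ft.
Pressure altitude = 3590 + (+1200) = 4790 ft.

4790 ft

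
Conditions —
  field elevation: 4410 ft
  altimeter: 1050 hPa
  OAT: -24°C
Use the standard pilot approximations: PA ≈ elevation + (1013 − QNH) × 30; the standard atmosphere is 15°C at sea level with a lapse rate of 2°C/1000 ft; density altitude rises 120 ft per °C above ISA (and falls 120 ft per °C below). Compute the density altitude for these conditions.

Pressure altitude = 4410 + (1013 − 1050) × 30 = 4410 + (-1110) = 3300 ft.
ISA temperature at 3300 ft = 15 − 2 × (3300/1000) = 8.4°C.
ISA deviation = -24 − 8.4 = -32.4°C.
Density altitude = 3300 + 120 × (-32.4) = -588 ft.

-588 ft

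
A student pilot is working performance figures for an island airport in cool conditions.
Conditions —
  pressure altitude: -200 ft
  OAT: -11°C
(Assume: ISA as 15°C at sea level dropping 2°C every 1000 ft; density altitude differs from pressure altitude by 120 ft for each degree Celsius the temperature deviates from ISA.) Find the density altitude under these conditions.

-3368 ft

ISA temperature at -200 ft = 15 − 2 × (-200/1000) = 15.4°C.
ISA deviation = -11 − 15.4 = -26.4°C.
Density altitude = -200 + 120 × (-26.4) = -200 + (-3168) = -3368 ft.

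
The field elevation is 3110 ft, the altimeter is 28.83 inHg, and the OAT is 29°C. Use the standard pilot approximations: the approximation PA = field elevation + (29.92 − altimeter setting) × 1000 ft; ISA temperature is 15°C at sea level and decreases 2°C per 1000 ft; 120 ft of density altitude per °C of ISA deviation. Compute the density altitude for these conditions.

Pressure altitude = 3110 + (29.92 − 28.83) × 1000 = 3110 + (+1090) = 4200 ft.
ISA temperature at 4200 ft = 15 − 2 × (4200/1000) = 6.6°C.
ISA deviation = 29 − 6.6 = +22.4°C.
Density altitude = 4200 + 120 × (22.4) = 6888 ft.

6888 ft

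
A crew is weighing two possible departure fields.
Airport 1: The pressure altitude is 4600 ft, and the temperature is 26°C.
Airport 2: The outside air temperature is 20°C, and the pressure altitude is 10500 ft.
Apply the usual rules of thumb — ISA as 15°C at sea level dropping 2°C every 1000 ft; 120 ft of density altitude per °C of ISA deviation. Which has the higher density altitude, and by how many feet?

Airport 1: ISA temp = 5.8°C, deviation +20.2°C, DA = 4600 + 120 × 20.2 = 7024 ft.
Airport 2: ISA temp = -6°C, deviation +26°C, DA = 10500 + 120 × 26 = 13620 ft.
Airport 2 is higher by 13620 − 7024 = 6596 ft.

Airport 2 by 6596 ft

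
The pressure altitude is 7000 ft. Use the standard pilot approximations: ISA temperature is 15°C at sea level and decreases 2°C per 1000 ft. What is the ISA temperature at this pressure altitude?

ISA temperature = 15 − 2 × (7000/1000) = 15 − 14 = 1°C.

1°C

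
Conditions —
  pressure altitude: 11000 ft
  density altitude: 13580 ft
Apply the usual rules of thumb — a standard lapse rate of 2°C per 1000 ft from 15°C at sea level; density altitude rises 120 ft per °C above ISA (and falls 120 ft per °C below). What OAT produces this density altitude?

14.5°C

Density altitude − pressure altitude = 13580 − 11000 = +2580 ft.
At 120 ft/°C that is an ISA deviation of 2580/120 = +21.5°C.
ISA temperature at 11000 ft = 15 − 2 × (11000/1000) = -7°C.
OAT = ISA + deviation = -7 + (+21.5) = 14.5°C.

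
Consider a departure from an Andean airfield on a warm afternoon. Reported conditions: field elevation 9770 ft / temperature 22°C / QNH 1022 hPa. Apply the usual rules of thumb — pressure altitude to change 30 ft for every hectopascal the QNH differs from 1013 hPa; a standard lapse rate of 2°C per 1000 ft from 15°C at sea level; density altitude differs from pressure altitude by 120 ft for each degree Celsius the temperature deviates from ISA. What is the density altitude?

12620 ft

Pressure altitude = 9770 + (1013 − 1022) × 30 = 9770 + (-270) = 9500 ft.
ISA temperature at 9500 ft = 15 − 2 × (9500/1000) = -4°C.
ISA deviation = 22 − (-4) = +26°C.
Density altitude = 9500 + 120 × (26) = 12620 ft.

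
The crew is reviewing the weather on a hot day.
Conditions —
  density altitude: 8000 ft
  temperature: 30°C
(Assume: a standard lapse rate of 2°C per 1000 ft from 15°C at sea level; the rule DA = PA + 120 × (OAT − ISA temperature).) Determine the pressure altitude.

DA = PA + 120 × (OAT − (15 − 2·PA/1000)) = PA + 120·OAT − 1800 + 0.24·PA = 1.24·PA + 120·OAT − 1800.
So 1.24·PA = 8000 − 120 × 30 + 1800 = 6200.
PA = 6200 / 1.24 = 5000 ft.

5000 ft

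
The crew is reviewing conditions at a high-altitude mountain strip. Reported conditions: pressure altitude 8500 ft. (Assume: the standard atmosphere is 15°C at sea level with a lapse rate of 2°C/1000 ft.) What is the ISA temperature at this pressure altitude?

-2°C

ISA temperature = 15 − 2 × (8500/1000) = 15 − 17 = -2°C.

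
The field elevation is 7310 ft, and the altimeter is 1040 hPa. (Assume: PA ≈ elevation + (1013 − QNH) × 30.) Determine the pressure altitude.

6500 ft

Pressure correction = (1013 − 1040) × 30 = -810 ft.
Pressure altitude = 7310 + (-810) = 6500 ft.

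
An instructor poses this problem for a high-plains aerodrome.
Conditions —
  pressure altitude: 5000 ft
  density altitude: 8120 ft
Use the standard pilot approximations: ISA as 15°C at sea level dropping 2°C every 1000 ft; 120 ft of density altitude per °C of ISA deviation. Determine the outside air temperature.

31°C

Density altitude − pressure altitude = 8120 − 5000 = +3120 ft.
At 120 ft/°C that is an ISA deviation of 3120/120 = +26°C.
ISA temperature at 5000 ft = 15 − 2 × (5000/1000) = 5°C.
OAT = ISA + deviation = 5 + (+26) = 31°C.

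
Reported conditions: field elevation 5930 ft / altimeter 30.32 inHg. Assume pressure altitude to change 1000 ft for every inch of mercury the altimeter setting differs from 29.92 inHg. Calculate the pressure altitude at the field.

5530 ft

Pressure correction = (29.92 − 30.32) × 1000 = -400 ft.
Pressure altitude = 5930 + (-400) = 5530 ft.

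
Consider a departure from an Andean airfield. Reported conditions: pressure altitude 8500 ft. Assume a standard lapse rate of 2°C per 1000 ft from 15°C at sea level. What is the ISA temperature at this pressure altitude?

-2°C

ISA temperature = 15 − 2 × (8500/1000) = 15 − 17 = -2°C.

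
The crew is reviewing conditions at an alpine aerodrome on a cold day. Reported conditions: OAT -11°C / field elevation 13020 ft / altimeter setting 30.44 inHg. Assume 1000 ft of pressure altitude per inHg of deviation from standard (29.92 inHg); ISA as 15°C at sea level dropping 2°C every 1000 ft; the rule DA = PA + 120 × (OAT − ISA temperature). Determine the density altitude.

12380 ft

Pressure altitude = 13020 + (29.92 − 30.44) × 1000 = 13020 + (-520) = 12500 ft.
ISA temperature at 12500 ft = 15 − 2 × (12500/1000) = -10°C.
ISA deviation = -11 − (-10) = -1°C.
Density altitude = 12500 + 120 × (-1) = 12380 ft.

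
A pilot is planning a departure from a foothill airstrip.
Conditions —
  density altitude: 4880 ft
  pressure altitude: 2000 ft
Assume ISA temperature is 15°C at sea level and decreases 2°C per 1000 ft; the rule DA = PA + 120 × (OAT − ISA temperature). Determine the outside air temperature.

35°C

Density altitude − pressure altitude = 4880 − 2000 = +2880 ft.
At 120 ft/°C that is an ISA deviation of 2880/120 = +24°C.
ISA temperature at 2000 ft = 15 − 2 × (2000/1000) = 11°C.
OAT = ISA + deviation = 11 + (+24) = 35°C.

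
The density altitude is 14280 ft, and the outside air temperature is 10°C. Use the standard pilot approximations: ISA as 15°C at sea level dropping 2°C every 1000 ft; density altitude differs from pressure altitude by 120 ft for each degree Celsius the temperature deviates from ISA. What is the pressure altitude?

12000 ft

DA = PA + 120 × (OAT − (15 − 2·PA/1000)) = PA + 120·OAT − 1800 + 0.24·PA = 1.24·PA + 120·OAT − 1800.
So 1.24·PA = 14280 − 120 × 10 + 1800 = 14880.
PA = 14880 / 1.24 = 12000 ft.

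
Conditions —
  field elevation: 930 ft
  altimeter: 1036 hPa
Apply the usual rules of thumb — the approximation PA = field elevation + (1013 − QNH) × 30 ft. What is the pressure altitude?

240 ft

Pressure correction = (1013 − 1036) × 30 = -690 ft.
Pressure altitude = 930 + (-690) = 240 ft.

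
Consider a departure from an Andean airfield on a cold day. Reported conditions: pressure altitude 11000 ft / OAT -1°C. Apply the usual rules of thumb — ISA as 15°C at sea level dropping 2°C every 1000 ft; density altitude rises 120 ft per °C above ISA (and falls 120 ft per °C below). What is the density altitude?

11720 ft

ISA temperature at 11000 ft = 15 − 2 × (11000/1000) = -7°C.
ISA deviation = -1 − (-7) = +6°C.
Density altitude = 11000 + 120 × (6) = 11000 + (+720) = 11720 ft.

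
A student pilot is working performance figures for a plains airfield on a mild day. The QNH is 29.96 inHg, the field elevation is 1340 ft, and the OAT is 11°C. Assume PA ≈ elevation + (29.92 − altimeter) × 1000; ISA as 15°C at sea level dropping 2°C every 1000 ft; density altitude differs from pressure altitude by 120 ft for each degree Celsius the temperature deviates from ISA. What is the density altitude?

1132 ft

Pressure altitude = 1340 + (29.92 − 29.96) × 1000 = 1340 + (-40) = 1300 ft.
ISA temperature at 1300 ft = 15 − 2 × (1300/1000) = 12.4°C.
ISA deviation = 11 − 12.4 = -1.4°C.
Density altitude = 1300 + 120 × (-1.4) = 1132 ft.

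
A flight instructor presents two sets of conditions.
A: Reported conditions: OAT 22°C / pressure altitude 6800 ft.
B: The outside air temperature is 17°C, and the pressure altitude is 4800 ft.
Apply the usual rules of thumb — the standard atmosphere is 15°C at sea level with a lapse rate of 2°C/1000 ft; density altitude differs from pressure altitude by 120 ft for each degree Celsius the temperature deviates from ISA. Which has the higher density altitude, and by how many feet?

A by 3080 ft

A: ISA temp = 1.4°C, deviation +20.6°C, DA = 6800 + 120 × 20.6 = 9272 ft.
B: ISA temp = 5.4°C, deviation +11.6°C, DA = 4800 + 120 × 11.6 = 6192 ft.
A is higher by 9272 − 6192 = 3080 ft.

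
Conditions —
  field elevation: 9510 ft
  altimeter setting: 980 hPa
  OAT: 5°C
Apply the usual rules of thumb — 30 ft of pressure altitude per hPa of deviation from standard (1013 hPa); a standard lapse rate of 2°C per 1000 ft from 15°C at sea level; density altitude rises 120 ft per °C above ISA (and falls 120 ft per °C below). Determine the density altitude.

11820 ft

Pressure altitude = 9510 + (1013 − 980) × 30 = 9510 + (+990) = 10500 ft.
ISA temperature at 10500 ft = 15 − 2 × (10500/1000) = -6°C.
ISA deviation = 5 − (-6) = +11°C.
Density altitude = 10500 + 120 × (11) = 11820 ft.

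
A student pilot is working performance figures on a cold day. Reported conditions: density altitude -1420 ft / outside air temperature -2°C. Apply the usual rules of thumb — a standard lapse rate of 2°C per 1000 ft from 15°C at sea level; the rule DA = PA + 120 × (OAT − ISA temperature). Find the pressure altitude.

500 ft

DA = PA + 120 × (OAT − (15 − 2·PA/1000)) = PA + 120·OAT − 1800 + 0.24·PA = 1.24·PA + 120·OAT − 1800.
So 1.24·PA = -1420 − 120 × (-2) + 1800 = 620.
PA = 620 / 1.24 = 500 ft.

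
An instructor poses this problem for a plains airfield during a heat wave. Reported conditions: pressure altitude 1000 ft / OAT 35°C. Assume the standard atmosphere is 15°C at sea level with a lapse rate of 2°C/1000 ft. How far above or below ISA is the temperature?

ISA+22°C

ISA temperature at 1000 ft = 15 − 2 × (1000/1000) = 13°C.
Deviation = OAT − ISA = 35 − 13 = +22°C.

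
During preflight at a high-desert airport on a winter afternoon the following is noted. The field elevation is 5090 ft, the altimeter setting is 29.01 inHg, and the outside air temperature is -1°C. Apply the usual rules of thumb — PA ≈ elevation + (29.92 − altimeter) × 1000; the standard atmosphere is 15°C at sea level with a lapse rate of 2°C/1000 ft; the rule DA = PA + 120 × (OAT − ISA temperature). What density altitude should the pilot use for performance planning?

Pressure altitude = 5090 + (29.92 − 29.01) × 1000 = 5090 + (+910) = 6000 ft.
ISA temperature at 6000 ft = 15 − 2 × (6000/1000) = 3°C.
ISA deviation = -1 − 3 = -4°C.
Density altitude = 6000 + 120 × (-4) = 5520 ft.

5520 ft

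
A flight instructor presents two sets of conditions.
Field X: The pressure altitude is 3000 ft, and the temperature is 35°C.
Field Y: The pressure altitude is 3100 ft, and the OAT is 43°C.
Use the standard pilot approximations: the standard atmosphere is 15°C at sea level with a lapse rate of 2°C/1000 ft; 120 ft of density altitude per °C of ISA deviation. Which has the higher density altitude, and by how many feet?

Field X: ISA temp = 9°C, deviation +26°C, DA = 3000 + 120 × 26 = 6120 ft.
Field Y: ISA temp = 8.8°C, deviation +34.2°C, DA = 3100 + 120 × 34.2 = 7204 ft.
Field Y is higher by 7204 − 6120 = 1084 ft.

Field Y by 1084 ft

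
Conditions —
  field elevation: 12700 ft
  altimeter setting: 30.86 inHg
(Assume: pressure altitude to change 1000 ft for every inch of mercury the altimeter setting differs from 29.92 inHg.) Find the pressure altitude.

Pressure correction = (29.92 − 30.86) × 1000 = -940 ft.
Pressure altitude = 12700 + (-940) = 11760 ft.

11760 ft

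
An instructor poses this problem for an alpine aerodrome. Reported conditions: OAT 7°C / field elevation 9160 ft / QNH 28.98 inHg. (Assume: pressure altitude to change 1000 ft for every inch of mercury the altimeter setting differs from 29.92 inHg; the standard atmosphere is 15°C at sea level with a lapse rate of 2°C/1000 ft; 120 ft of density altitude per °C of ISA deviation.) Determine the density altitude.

Pressure altitude = 9160 + (29.92 − 28.98) × 1000 = 9160 + (+940) = 10100 ft.
ISA temperature at 10100 ft = 15 − 2 × (10100/1000) = -5.2°C.
ISA deviation = 7 − (-5.2) = +12.2°C.
Density altitude = 10100 + 120 × (12.2) = 11564 ft.

11564 ft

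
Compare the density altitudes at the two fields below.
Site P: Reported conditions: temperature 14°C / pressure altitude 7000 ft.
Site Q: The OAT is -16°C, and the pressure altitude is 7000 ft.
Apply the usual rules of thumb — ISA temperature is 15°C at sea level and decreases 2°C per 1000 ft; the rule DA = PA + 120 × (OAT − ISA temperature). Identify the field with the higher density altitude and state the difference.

Site P by 3600 ft

Site P: ISA temp = 1°C, deviation +13°C, DA = 7000 + 120 × 13 = 8560 ft.
Site Q: ISA temp = 1°C, deviation -17°C, DA = 7000 + 120 × (-17) = 4960 ft.
Site P is higher by 8560 − 4960 = 3600 ft.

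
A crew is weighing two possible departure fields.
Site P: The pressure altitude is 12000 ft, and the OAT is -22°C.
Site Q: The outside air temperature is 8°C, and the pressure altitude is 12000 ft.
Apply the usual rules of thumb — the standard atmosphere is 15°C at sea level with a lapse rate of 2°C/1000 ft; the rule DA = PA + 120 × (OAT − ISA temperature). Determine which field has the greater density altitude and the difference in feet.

Site P: ISA temp = -9°C, deviation -13°C, DA = 12000 + 120 × (-13) = 10440 ft.
Site Q: ISA temp = -9°C, deviation +17°C, DA = 12000 + 120 × 17 = 14040 ft.
Site Q is higher by 14040 − 10440 = 3600 ft.

Site Q by 3600 ft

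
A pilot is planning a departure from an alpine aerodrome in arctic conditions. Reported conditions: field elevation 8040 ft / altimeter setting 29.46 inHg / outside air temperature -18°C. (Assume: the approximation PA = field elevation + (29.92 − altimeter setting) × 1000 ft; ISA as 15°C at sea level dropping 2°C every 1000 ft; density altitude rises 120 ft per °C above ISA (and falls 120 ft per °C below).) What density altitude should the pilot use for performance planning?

6580 ft

Pressure altitude = 8040 + (29.92 − 29.46) × 1000 = 8040 + (+460) = 8500 ft.
ISA temperature at 8500 ft = 15 − 2 × (8500/1000) = -2°C.
ISA deviation = -18 − (-2) = -16°C.
Density altitude = 8500 + 120 × (-16) = 6580 ft.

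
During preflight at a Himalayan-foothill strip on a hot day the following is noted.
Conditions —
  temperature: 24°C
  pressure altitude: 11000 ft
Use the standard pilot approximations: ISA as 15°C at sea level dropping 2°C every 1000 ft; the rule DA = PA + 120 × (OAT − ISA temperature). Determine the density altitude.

14720 ft

ISA temperature at 11000 ft = 15 − 2 × (11000/1000) = -7°C.
ISA deviation = 24 − (-7) = +31°C.
Density altitude = 11000 + 120 × (31) = 11000 + (+3720) = 14720 ft.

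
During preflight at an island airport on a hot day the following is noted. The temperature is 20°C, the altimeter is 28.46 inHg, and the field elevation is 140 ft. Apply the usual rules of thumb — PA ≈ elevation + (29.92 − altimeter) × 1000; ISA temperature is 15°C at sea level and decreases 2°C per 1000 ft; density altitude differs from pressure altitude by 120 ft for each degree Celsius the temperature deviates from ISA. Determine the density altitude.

2584 ft

Pressure altitude = 140 + (29.92 − 28.46) × 1000 = 140 + (+1460) = 1600 ft.
ISA temperature at 1600 ft = 15 − 2 × (1600/1000) = 11.8°C.
ISA deviation = 20 − 11.8 = +8.2°C.
Density altitude = 1600 + 120 × (8.2) = 2584 ft.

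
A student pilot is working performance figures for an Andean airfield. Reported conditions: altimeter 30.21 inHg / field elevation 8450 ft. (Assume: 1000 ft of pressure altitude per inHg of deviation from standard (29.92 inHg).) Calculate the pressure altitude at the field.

8160 ft

Pressure correction = (29.92 − 30.21) × 1000 = -290 ft.
Pressure altitude = 8450 + (-290) = 8160 ft.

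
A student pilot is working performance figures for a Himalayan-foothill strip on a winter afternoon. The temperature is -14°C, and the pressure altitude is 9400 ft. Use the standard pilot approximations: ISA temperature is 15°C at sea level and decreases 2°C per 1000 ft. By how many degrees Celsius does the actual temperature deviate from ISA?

ISA-10.2°C

ISA temperature at 9400 ft = 15 − 2 × (9400/1000) = -3.8°C.
Deviation = OAT − ISA = -14 − (-3.8) = -10.2°C.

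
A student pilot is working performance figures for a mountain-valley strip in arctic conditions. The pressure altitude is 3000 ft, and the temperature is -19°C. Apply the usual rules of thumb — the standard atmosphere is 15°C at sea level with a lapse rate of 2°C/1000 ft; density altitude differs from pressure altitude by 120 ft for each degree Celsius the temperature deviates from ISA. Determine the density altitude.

-360 ft

ISA temperature at 3000 ft = 15 − 2 × (3000/1000) = 9°C.
ISA deviation = -19 − 9 = -28°C.
Density altitude = 3000 + 120 × (-28) = 3000 + (-3360) = -360 ft.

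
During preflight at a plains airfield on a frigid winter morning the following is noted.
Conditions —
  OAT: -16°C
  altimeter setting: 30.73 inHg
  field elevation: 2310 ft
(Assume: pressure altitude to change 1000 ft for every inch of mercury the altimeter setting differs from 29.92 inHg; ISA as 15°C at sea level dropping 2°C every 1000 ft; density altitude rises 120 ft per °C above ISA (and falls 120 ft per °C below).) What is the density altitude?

Pressure altitude = 2310 + (29.92 − 30.73) × 1000 = 2310 + (-810) = 1500 ft.
ISA temperature at 1500 ft = 15 − 2 × (1500/1000) = 12°C.
ISA deviation = -16 − 12 = -28°C.
Density altitude = 1500 + 120 × (-28) = -1860 ft.

-1860 ft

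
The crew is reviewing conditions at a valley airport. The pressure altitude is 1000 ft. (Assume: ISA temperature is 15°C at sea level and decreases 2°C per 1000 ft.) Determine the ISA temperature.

ISA temperature = 15 − 2 × (1000/1000) = 15 − 2 = 13°C.

13°C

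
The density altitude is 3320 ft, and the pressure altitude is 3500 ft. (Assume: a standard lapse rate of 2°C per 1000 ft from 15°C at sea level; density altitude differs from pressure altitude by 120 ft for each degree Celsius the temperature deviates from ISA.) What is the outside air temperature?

Density altitude − pressure altitude = 3320 − 3500 = -180 ft.
At 120 ft/°C that is an ISA deviation of -180/120 = -1.5°C.
ISA temperature at 3500 ft = 15 − 2 × (3500/1000) = 8°C.
OAT = ISA + deviation = 8 + (-1.5) = 6.5°C.

6.5°C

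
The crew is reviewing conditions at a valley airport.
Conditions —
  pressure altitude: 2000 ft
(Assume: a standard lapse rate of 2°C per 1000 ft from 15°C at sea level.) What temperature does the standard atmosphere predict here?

ISA temperature = 15 − 2 × (2000/1000) = 15 − 4 = 11°C.

11°C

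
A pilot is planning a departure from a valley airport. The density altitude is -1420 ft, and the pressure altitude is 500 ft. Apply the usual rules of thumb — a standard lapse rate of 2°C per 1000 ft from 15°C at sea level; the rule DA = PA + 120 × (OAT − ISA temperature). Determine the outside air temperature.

-2°C

Density altitude − pressure altitude = -1420 − 500 = -1920 ft.
At 120 ft/°C that is an ISA deviation of -1920/120 = -16°C.
ISA temperature at 500 ft = 15 − 2 × (500/1000) = 14°C.
OAT = ISA + deviation = 14 + (-16) = -2°C.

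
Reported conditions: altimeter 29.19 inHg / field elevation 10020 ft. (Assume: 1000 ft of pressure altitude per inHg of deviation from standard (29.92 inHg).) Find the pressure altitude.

10750 ft

Pressure correction = (29.92 − 29.19) × 1000 = +730 ft.
Pressure altitude = 10020 + (+730) = 10750 ft.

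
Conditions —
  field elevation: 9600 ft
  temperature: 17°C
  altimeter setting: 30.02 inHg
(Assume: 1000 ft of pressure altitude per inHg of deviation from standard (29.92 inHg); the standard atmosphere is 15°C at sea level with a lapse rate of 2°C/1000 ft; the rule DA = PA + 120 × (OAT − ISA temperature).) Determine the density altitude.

12020 ft

Pressure altitude = 9600 + (29.92 − 30.02) × 1000 = 9600 + (-100) = 9500 ft.
ISA temperature at 9500 ft = 15 − 2 × (9500/1000) = -4°C.
ISA deviation = 17 − (-4) = +21°C.
Density altitude = 9500 + 120 × (21) = 12020 ft.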